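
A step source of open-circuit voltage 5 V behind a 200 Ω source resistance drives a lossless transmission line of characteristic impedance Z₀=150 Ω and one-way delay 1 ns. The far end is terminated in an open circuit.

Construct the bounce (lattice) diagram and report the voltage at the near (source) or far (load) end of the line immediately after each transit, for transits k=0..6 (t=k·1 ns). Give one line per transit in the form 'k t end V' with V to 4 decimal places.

0 0 source 2.1429
1 1 load 4.2857
2 2 source 4.5918
3 3 load 4.8980
4 4 source 4.9417
5 5 load 4.9854
6 6 source 4.9917

Γ_L=1.000000, Γ_S=0.142857; launch V₁=5·150/350=2.142857
k=0 src: V=2.1429
k=1 load: inc=2.142857, refl=2.142857·1.000000=2.1429; V=0.000000+2.142857+2.142857=4.2857
k=2 src: inc=2.142857, refl=2.142857·0.142857=0.3061; V=2.142857+2.142857+0.306122=4.5918
k=3 load: inc=0.306122, refl=0.306122·1.000000=0.3061; V=4.285714+0.306122+0.306122=4.8980
k=4 src: inc=0.306122, refl=0.306122·0.142857=0.0437; V=4.591837+0.306122+0.043732=4.9417
k=5 load: inc=0.043732, refl=0.043732·1.000000=0.0437; V=4.897959+0.043732+0.043732=4.9854
k=6 src: inc=0.043732, refl=0.043732·0.142857=0.0062; V=4.941691+0.043732+0.006247=4.9917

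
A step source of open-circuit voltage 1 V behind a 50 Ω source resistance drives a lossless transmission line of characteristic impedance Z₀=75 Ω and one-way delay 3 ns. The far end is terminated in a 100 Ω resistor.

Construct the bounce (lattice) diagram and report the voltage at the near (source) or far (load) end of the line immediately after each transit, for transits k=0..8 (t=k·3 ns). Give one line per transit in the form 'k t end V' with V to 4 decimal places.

0 0 source 0.6000
1 3 load 0.6857
2 6 source 0.6686
3 9 load 0.6661
4 12 source 0.6666
5 15 load 0.6667
6 18 source 0.6667
7 21 load 0.6667
8 24 source 0.6667

Γ_L=0.142857, Γ_S=-0.200000; launch V₁=1·75/125=0.600000
k=0 src: V=0.6000
k=1 load: inc=0.600000, refl=0.600000·0.142857=0.0857; V=0.000000+0.600000+0.085714=0.6857
k=2 src: inc=0.085714, refl=0.085714·-0.200000=-0.0171; V=0.600000+0.085714+-0.017143=0.6686
k=3 load: inc=-0.017143, refl=-0.017143·0.142857=-0.0024; V=0.685714+-0.017143+-0.002449=0.6661
k=4 src: inc=-0.002449, refl=-0.002449·-0.200000=0.0005; V=0.668571+-0.002449+0.000490=0.6666
k=5 load: inc=0.000490, refl=0.000490·0.142857=0.0001; V=0.666122+0.000490+0.000070=0.6667
k=6 src: inc=0.000070, refl=0.000070·-0.200000=-0.0000; V=0.666612+0.000070+-0.000014=0.6667
k=7 load: inc=-0.000014, refl=-0.000014·0.142857=-0.0000; V=0.666682+-0.000014+-0.000002=0.6667
k=8 src: inc=-0.000002, refl=-0.000002·-0.200000=0.0000; V=0.666668+-0.000002+0.000000=0.6667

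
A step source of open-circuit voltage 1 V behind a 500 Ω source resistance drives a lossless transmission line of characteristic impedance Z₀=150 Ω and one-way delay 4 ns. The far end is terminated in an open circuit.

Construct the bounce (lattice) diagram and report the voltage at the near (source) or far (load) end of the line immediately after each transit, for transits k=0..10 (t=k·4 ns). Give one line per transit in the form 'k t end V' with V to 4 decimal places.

0 0 source 0.2308
1 4 load 0.4615
2 8 source 0.5858
3 12 load 0.7101
4 16 source 0.7770
5 20 load 0.8439
6 24 source 0.8799
7 28 load 0.9159
8 32 source 0.9353
9 36 load 0.9547
10 40 source 0.9652

Γ_L=1.000000, Γ_S=0.538462; launch V₁=1·150/650=0.230769
k=0 src: V=0.2308
k=1 load: inc=0.230769, refl=0.230769·1.000000=0.2308; V=0.000000+0.230769+0.230769=0.4615
k=2 src: inc=0.230769, refl=0.230769·0.538462=0.1243; V=0.230769+0.230769+0.124260=0.5858
k=3 load: inc=0.124260, refl=0.124260·1.000000=0.1243; V=0.461538+0.124260+0.124260=0.7101
k=4 src: inc=0.124260, refl=0.124260·0.538462=0.0669; V=0.585799+0.124260+0.066909=0.7770
k=5 load: inc=0.066909, refl=0.066909·1.000000=0.0669; V=0.710059+0.066909+0.066909=0.8439
k=6 src: inc=0.066909, refl=0.066909·0.538462=0.0360; V=0.776969+0.066909+0.036028=0.8799
k=7 load: inc=0.036028, refl=0.036028·1.000000=0.0360; V=0.843878+0.036028+0.036028=0.9159
k=8 src: inc=0.036028, refl=0.036028·0.538462=0.0194; V=0.879906+0.036028+0.019400=0.9353
k=9 load: inc=0.019400, refl=0.019400·1.000000=0.0194; V=0.915934+0.019400+0.019400=0.9547
k=10 src: inc=0.019400, refl=0.019400·0.538462=0.0104; V=0.935334+0.019400+0.010446=0.9652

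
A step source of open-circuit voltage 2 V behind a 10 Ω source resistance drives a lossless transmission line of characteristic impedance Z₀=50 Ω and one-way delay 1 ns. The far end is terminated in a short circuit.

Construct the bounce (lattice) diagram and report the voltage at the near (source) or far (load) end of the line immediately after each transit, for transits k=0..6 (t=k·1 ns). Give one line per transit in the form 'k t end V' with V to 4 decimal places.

Γ_L=-1.000000, Γ_S=-0.666667; launch V₁=2·50/60=1.666667
k=0 src: V=1.6667
k=1 load: inc=1.666667, refl=1.666667·-1.000000=-1.6667; V=0.000000+1.666667+-1.666667=0.0000
k=2 src: inc=-1.666667, refl=-1.666667·-0.666667=1.1111; V=1.666667+-1.666667+1.111111=1.1111
k=3 load: inc=1.111111, refl=1.111111·-1.000000=-1.1111; V=0.000000+1.111111+-1.111111=0.0000
k=4 src: inc=-1.111111, refl=-1.111111·-0.666667=0.7407; V=1.111111+-1.111111+0.740741=0.7407
k=5 load: inc=0.740741, refl=0.740741·-1.000000=-0.7407; V=0.000000+0.740741+-0.740741=0.0000
k=6 src: inc=-0.740741, refl=-0.740741·-0.666667=0.4938; V=0.740741+-0.740741+0.493827=0.4938

0 0 source 1.6667
1 1 load 0.0000
2 2 source 1.1111
3 3 load 0.0000
4 4 source 0.7407
5 5 load 0.0000
6 6 source 0.4938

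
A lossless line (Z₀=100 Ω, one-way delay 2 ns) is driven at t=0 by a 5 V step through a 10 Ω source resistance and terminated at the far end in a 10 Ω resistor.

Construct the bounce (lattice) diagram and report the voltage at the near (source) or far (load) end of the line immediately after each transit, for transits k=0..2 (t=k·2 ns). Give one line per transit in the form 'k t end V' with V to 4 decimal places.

0 0 source 4.5455
1 2 load 0.8264
2 4 source 3.8693

Γ_L=-0.818182, Γ_S=-0.818182; launch V₁=5·100/110=4.545455
k=0 src: V=4.5455
k=1 load: inc=4.545455, refl=4.545455·-0.818182=-3.7190; V=0.000000+4.545455+-3.719008=0.8264
k=2 src: inc=-3.719008, refl=-3.719008·-0.818182=3.0428; V=4.545455+-3.719008+3.042825=3.8693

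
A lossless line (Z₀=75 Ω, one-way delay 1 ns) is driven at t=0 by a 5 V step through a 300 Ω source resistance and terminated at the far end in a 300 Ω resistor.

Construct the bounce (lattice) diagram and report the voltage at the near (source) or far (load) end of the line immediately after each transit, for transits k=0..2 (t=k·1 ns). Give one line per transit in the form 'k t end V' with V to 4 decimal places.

Γ_L=0.600000, Γ_S=0.600000; launch V₁=5·75/375=1.000000
k=0 src: V=1.0000
k=1 load: inc=1.000000, refl=1.000000·0.600000=0.6000; V=0.000000+1.000000+0.600000=1.6000
k=2 src: inc=0.600000, refl=0.600000·0.600000=0.3600; V=1.000000+0.600000+0.360000=1.9600

0 0 source 1.0000
1 1 load 1.6000
2 2 source 1.9600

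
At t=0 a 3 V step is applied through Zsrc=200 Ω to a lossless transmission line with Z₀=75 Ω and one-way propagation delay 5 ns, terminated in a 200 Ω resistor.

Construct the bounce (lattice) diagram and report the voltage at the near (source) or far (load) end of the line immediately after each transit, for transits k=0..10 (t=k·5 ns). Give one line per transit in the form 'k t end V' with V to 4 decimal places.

Γ_L=0.454545, Γ_S=0.454545; launch V₁=3·75/275=0.818182
k=0 src: V=0.8182
k=1 load: inc=0.818182, refl=0.818182·0.454545=0.3719; V=0.000000+0.818182+0.371901=1.1901
k=2 src: inc=0.371901, refl=0.371901·0.454545=0.1690; V=0.818182+0.371901+0.169046=1.3591
k=3 load: inc=0.169046, refl=0.169046·0.454545=0.0768; V=1.190083+0.169046+0.076839=1.4360
k=4 src: inc=0.076839, refl=0.076839·0.454545=0.0349; V=1.359128+0.076839+0.034927=1.4709
k=5 load: inc=0.034927, refl=0.034927·0.454545=0.0159; V=1.435967+0.034927+0.015876=1.4868
k=6 src: inc=0.015876, refl=0.015876·0.454545=0.0072; V=1.470894+0.015876+0.007216=1.4940
k=7 load: inc=0.007216, refl=0.007216·0.454545=0.0033; V=1.486770+0.007216+0.003280=1.4973
k=8 src: inc=0.003280, refl=0.003280·0.454545=0.0015; V=1.493986+0.003280+0.001491=1.4988
k=9 load: inc=0.001491, refl=0.001491·0.454545=0.0007; V=1.497267+0.001491+0.000678=1.4994
k=10 src: inc=0.000678, refl=0.000678·0.454545=0.0003; V=1.498758+0.000678+0.000308=1.4997

0 0 source 0.8182
1 5 load 1.1901
2 10 source 1.3591
3 15 load 1.4360
4 20 source 1.4709
5 25 load 1.4868
6 30 source 1.4940
7 35 load 1.4973
8 40 source 1.4988
9 45 load 1.4994
10 50 source 1.4997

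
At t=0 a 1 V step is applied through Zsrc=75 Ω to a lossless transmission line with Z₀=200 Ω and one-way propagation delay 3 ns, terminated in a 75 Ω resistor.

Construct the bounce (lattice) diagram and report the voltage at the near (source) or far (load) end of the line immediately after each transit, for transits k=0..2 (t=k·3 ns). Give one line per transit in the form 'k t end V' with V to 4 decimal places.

0 0 source 0.7273
1 3 load 0.3967
2 6 source 0.5470

Γ_L=-0.454545, Γ_S=-0.454545; launch V₁=1·200/275=0.727273
k=0 src: V=0.7273
k=1 load: inc=0.727273, refl=0.727273·-0.454545=-0.3306; V=0.000000+0.727273+-0.330579=0.3967
k=2 src: inc=-0.330579, refl=-0.330579·-0.454545=0.1503; V=0.727273+-0.330579+0.150263=0.5470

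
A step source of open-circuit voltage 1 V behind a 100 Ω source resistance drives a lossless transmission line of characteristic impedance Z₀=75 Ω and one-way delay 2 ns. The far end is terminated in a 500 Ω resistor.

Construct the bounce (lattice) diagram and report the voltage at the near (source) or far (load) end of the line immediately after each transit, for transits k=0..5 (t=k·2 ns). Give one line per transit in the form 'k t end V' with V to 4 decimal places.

0 0 source 0.4286
1 2 load 0.7453
2 4 source 0.7906
3 6 load 0.8240
4 8 source 0.8288
5 10 load 0.8324

Γ_L=0.739130, Γ_S=0.142857; launch V₁=1·75/175=0.428571
k=0 src: V=0.4286
k=1 load: inc=0.428571, refl=0.428571·0.739130=0.3168; V=0.000000+0.428571+0.316770=0.7453
k=2 src: inc=0.316770, refl=0.316770·0.142857=0.0453; V=0.428571+0.316770+0.045253=0.7906
k=3 load: inc=0.045253, refl=0.045253·0.739130=0.0334; V=0.745342+0.045253+0.033448=0.8240
k=4 src: inc=0.033448, refl=0.033448·0.142857=0.0048; V=0.790594+0.033448+0.004778=0.8288
k=5 load: inc=0.004778, refl=0.004778·0.739130=0.0035; V=0.824042+0.004778+0.003532=0.8324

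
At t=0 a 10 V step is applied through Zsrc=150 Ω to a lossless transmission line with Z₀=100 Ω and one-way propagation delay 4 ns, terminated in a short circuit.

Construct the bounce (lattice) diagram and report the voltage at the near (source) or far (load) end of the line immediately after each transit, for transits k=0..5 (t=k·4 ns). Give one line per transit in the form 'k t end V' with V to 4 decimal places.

Γ_L=-1.000000, Γ_S=0.200000; launch V₁=10·100/250=4.000000
k=0 src: V=4.0000
k=1 load: inc=4.000000, refl=4.000000·-1.000000=-4.0000; V=0.000000+4.000000+-4.000000=0.0000
k=2 src: inc=-4.000000, refl=-4.000000·0.200000=-0.8000; V=4.000000+-4.000000+-0.800000=-0.8000
k=3 load: inc=-0.800000, refl=-0.800000·-1.000000=0.8000; V=0.000000+-0.800000+0.800000=0.0000
k=4 src: inc=0.800000, refl=0.800000·0.200000=0.1600; V=-0.800000+0.800000+0.160000=0.1600
k=5 load: inc=0.160000, refl=0.160000·-1.000000=-0.1600; V=0.000000+0.160000+-0.160000=0.0000

0 0 source 4.0000
1 4 load 0.0000
2 8 source -0.8000
3 12 load 0.0000
4 16 source 0.1600
5 20 load 0.0000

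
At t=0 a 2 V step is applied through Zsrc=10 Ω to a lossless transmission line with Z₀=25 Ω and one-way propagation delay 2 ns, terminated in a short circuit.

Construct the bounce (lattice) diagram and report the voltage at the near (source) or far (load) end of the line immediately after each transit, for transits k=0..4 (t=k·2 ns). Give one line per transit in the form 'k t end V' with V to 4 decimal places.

0 0 source 1.4286
1 2 load 0.0000
2 4 source 0.6122
3 6 load 0.0000
4 8 source 0.2624

Γ_L=-1.000000, Γ_S=-0.428571; launch V₁=2·25/35=1.428571
k=0 src: V=1.4286
k=1 load: inc=1.428571, refl=1.428571·-1.000000=-1.4286; V=0.000000+1.428571+-1.428571=0.0000
k=2 src: inc=-1.428571, refl=-1.428571·-0.428571=0.6122; V=1.428571+-1.428571+0.612245=0.6122
k=3 load: inc=0.612245, refl=0.612245·-1.000000=-0.6122; V=0.000000+0.612245+-0.612245=0.0000
k=4 src: inc=-0.612245, refl=-0.612245·-0.428571=0.2624; V=0.612245+-0.612245+0.262391=0.2624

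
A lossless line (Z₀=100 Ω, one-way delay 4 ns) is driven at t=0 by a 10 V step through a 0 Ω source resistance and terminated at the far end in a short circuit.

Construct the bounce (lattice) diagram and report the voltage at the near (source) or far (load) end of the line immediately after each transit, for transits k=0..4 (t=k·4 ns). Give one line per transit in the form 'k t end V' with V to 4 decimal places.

0 0 source 10.0000
1 4 load 0.0000
2 8 source 10.0000
3 12 load 0.0000
4 16 source 10.0000

Γ_L=-1.000000, Γ_S=-1.000000; launch V₁=10·100/100=10.000000
k=0 src: V=10.0000
k=1 load: inc=10.000000, refl=10.000000·-1.000000=-10.0000; V=0.000000+10.000000+-10.000000=0.0000
k=2 src: inc=-10.000000, refl=-10.000000·-1.000000=10.0000; V=10.000000+-10.000000+10.000000=10.0000
k=3 load: inc=10.000000, refl=10.000000·-1.000000=-10.0000; V=0.000000+10.000000+-10.000000=0.0000
k=4 src: inc=-10.000000, refl=-10.000000·-1.000000=10.0000; V=10.000000+-10.000000+10.000000=10.0000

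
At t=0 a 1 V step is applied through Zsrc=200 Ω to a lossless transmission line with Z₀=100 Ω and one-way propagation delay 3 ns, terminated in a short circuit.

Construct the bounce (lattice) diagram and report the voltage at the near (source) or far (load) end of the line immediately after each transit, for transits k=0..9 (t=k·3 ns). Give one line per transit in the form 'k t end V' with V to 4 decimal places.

0 0 source 0.3333
1 3 load 0.0000
2 6 source -0.1111
3 9 load 0.0000
4 12 source 0.0370
5 15 load 0.0000
6 18 source -0.0123
7 21 load 0.0000
8 24 source 0.0041
9 27 load 0.0000

Γ_L=-1.000000, Γ_S=0.333333; launch V₁=1·100/300=0.333333
k=0 src: V=0.3333
k=1 load: inc=0.333333, refl=0.333333·-1.000000=-0.3333; V=0.000000+0.333333+-0.333333=0.0000
k=2 src: inc=-0.333333, refl=-0.333333·0.333333=-0.1111; V=0.333333+-0.333333+-0.111111=-0.1111
k=3 load: inc=-0.111111, refl=-0.111111·-1.000000=0.1111; V=0.000000+-0.111111+0.111111=0.0000
k=4 src: inc=0.111111, refl=0.111111·0.333333=0.0370; V=-0.111111+0.111111+0.037037=0.0370
k=5 load: inc=0.037037, refl=0.037037·-1.000000=-0.0370; V=0.000000+0.037037+-0.037037=0.0000
k=6 src: inc=-0.037037, refl=-0.037037·0.333333=-0.0123; V=0.037037+-0.037037+-0.012346=-0.0123
k=7 load: inc=-0.012346, refl=-0.012346·-1.000000=0.0123; V=0.000000+-0.012346+0.012346=0.0000
k=8 src: inc=0.012346, refl=0.012346·0.333333=0.0041; V=-0.012346+0.012346+0.004115=0.0041
k=9 load: inc=0.004115, refl=0.004115·-1.000000=-0.0041; V=0.000000+0.004115+-0.004115=0.0000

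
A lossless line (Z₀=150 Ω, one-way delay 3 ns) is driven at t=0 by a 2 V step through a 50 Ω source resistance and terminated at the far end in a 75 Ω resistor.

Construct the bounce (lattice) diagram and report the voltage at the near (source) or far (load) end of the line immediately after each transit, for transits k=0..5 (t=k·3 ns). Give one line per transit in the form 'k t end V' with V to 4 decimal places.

0 0 source 1.5000
1 3 load 1.0000
2 6 source 1.2500
3 9 load 1.1667
4 12 source 1.2083
5 15 load 1.1944

Γ_L=-0.333333, Γ_S=-0.500000; launch V₁=2·150/200=1.500000
k=0 src: V=1.5000
k=1 load: inc=1.500000, refl=1.500000·-0.333333=-0.5000; V=0.000000+1.500000+-0.500000=1.0000
k=2 src: inc=-0.500000, refl=-0.500000·-0.500000=0.2500; V=1.500000+-0.500000+0.250000=1.2500
k=3 load: inc=0.250000, refl=0.250000·-0.333333=-0.0833; V=1.000000+0.250000+-0.083333=1.1667
k=4 src: inc=-0.083333, refl=-0.083333·-0.500000=0.0417; V=1.250000+-0.083333+0.041667=1.2083
k=5 load: inc=0.041667, refl=0.041667·-0.333333=-0.0139; V=1.166667+0.041667+-0.013889=1.1944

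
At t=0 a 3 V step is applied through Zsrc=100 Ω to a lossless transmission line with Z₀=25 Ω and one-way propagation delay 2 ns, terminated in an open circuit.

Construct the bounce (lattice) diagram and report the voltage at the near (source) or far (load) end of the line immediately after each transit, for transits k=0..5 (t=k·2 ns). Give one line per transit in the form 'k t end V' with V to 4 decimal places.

Γ_L=1.000000, Γ_S=0.600000; launch V₁=3·25/125=0.600000
k=0 src: V=0.6000
k=1 load: inc=0.600000, refl=0.600000·1.000000=0.6000; V=0.000000+0.600000+0.600000=1.2000
k=2 src: inc=0.600000, refl=0.600000·0.600000=0.3600; V=0.600000+0.600000+0.360000=1.5600
k=3 load: inc=0.360000, refl=0.360000·1.000000=0.3600; V=1.200000+0.360000+0.360000=1.9200
k=4 src: inc=0.360000, refl=0.360000·0.600000=0.2160; V=1.560000+0.360000+0.216000=2.1360
k=5 load: inc=0.216000, refl=0.216000·1.000000=0.2160; V=1.920000+0.216000+0.216000=2.3520

0 0 source 0.6000
1 2 load 1.2000
2 4 source 1.5600
3 6 load 1.9200
4 8 source 2.1360
5 10 load 2.3520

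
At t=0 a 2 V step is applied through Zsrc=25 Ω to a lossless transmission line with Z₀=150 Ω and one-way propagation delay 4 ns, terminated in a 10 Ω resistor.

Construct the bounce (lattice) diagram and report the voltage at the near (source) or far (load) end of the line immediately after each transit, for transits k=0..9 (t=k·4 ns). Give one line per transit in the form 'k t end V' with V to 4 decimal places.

Γ_L=-0.875000, Γ_S=-0.714286; launch V₁=2·150/175=1.714286
k=0 src: V=1.7143
k=1 load: inc=1.714286, refl=1.714286·-0.875000=-1.5000; V=0.000000+1.714286+-1.500000=0.2143
k=2 src: inc=-1.500000, refl=-1.500000·-0.714286=1.0714; V=1.714286+-1.500000+1.071429=1.2857
k=3 load: inc=1.071429, refl=1.071429·-0.875000=-0.9375; V=0.214286+1.071429+-0.937500=0.3482
k=4 src: inc=-0.937500, refl=-0.937500·-0.714286=0.6696; V=1.285714+-0.937500+0.669643=1.0179
k=5 load: inc=0.669643, refl=0.669643·-0.875000=-0.5859; V=0.348214+0.669643+-0.585938=0.4319
k=6 src: inc=-0.585938, refl=-0.585938·-0.714286=0.4185; V=1.017857+-0.585938+0.418527=0.8504
k=7 load: inc=0.418527, refl=0.418527·-0.875000=-0.3662; V=0.431920+0.418527+-0.366211=0.4842
k=8 src: inc=-0.366211, refl=-0.366211·-0.714286=0.2616; V=0.850446+-0.366211+0.261579=0.7458
k=9 load: inc=0.261579, refl=0.261579·-0.875000=-0.2289; V=0.484235+0.261579+-0.228882=0.5169

0 0 source 1.7143
1 4 load 0.2143
2 8 source 1.2857
3 12 load 0.3482
4 16 source 1.0179
5 20 load 0.4319
6 24 source 0.8504
7 28 load 0.4842
8 32 source 0.7458
9 36 load 0.5169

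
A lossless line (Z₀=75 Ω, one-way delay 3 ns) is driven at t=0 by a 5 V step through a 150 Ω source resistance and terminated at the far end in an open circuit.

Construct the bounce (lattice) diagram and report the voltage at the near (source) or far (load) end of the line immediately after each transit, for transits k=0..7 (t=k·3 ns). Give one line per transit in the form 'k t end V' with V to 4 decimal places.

Γ_L=1.000000, Γ_S=0.333333; launch V₁=5·75/225=1.666667
k=0 src: V=1.6667
k=1 load: inc=1.666667, refl=1.666667·1.000000=1.6667; V=0.000000+1.666667+1.666667=3.3333
k=2 src: inc=1.666667, refl=1.666667·0.333333=0.5556; V=1.666667+1.666667+0.555556=3.8889
k=3 load: inc=0.555556, refl=0.555556·1.000000=0.5556; V=3.333333+0.555556+0.555556=4.4444
k=4 src: inc=0.555556, refl=0.555556·0.333333=0.1852; V=3.888889+0.555556+0.185185=4.6296
k=5 load: inc=0.185185, refl=0.185185·1.000000=0.1852; V=4.444444+0.185185+0.185185=4.8148
k=6 src: inc=0.185185, refl=0.185185·0.333333=0.0617; V=4.629630+0.185185+0.061728=4.8765
k=7 load: inc=0.061728, refl=0.061728·1.000000=0.0617; V=4.814815+0.061728+0.061728=4.9383

0 0 source 1.6667
1 3 load 3.3333
2 6 source 3.8889
3 9 load 4.4444
4 12 source 4.6296
5 15 load 4.8148
6 18 source 4.8765
7 21 load 4.9383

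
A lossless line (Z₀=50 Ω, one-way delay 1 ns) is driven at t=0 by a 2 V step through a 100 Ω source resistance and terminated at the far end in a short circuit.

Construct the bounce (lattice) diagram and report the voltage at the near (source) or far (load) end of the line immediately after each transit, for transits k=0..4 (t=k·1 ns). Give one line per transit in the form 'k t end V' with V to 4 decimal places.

Γ_L=-1.000000, Γ_S=0.333333; launch V₁=2·50/150=0.666667
k=0 src: V=0.6667
k=1 load: inc=0.666667, refl=0.666667·-1.000000=-0.6667; V=0.000000+0.666667+-0.666667=0.0000
k=2 src: inc=-0.666667, refl=-0.666667·0.333333=-0.2222; V=0.666667+-0.666667+-0.222222=-0.2222
k=3 load: inc=-0.222222, refl=-0.222222·-1.000000=0.2222; V=0.000000+-0.222222+0.222222=0.0000
k=4 src: inc=0.222222, refl=0.222222·0.333333=0.0741; V=-0.222222+0.222222+0.074074=0.0741

0 0 source 0.6667
1 1 load 0.0000
2 2 source -0.2222
3 3 load 0.0000
4 4 source 0.0741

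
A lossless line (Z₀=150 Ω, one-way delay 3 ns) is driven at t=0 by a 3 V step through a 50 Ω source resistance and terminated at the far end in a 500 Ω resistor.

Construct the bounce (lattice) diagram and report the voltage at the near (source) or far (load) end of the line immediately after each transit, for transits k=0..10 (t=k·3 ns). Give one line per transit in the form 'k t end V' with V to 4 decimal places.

Γ_L=0.538462, Γ_S=-0.500000; launch V₁=3·150/200=2.250000
k=0 src: V=2.2500
k=1 load: inc=2.250000, refl=2.250000·0.538462=1.2115; V=0.000000+2.250000+1.211538=3.4615
k=2 src: inc=1.211538, refl=1.211538·-0.500000=-0.6058; V=2.250000+1.211538+-0.605769=2.8558
k=3 load: inc=-0.605769, refl=-0.605769·0.538462=-0.3262; V=3.461538+-0.605769+-0.326183=2.5296
k=4 src: inc=-0.326183, refl=-0.326183·-0.500000=0.1631; V=2.855769+-0.326183+0.163092=2.6927
k=5 load: inc=0.163092, refl=0.163092·0.538462=0.0878; V=2.529586+0.163092+0.087819=2.7805
k=6 src: inc=0.087819, refl=0.087819·-0.500000=-0.0439; V=2.692678+0.087819+-0.043909=2.7366
k=7 load: inc=-0.043909, refl=-0.043909·0.538462=-0.0236; V=2.780496+-0.043909+-0.023643=2.7129
k=8 src: inc=-0.023643, refl=-0.023643·-0.500000=0.0118; V=2.736587+-0.023643+0.011822=2.7248
k=9 load: inc=0.011822, refl=0.011822·0.538462=0.0064; V=2.712943+0.011822+0.006366=2.7311
k=10 src: inc=0.006366, refl=0.006366·-0.500000=-0.0032; V=2.724765+0.006366+-0.003183=2.7279

0 0 source 2.2500
1 3 load 3.4615
2 6 source 2.8558
3 9 load 2.5296
4 12 source 2.6927
5 15 load 2.7805
6 18 source 2.7366
7 21 load 2.7129
8 24 source 2.7248
9 27 load 2.7311
10 30 source 2.7279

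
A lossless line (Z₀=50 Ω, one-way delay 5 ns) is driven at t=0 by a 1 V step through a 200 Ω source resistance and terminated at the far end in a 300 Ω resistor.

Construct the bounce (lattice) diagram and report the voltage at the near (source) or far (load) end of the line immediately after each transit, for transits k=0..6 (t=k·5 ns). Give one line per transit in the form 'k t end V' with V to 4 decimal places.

Γ_L=0.714286, Γ_S=0.600000; launch V₁=1·50/250=0.200000
k=0 src: V=0.2000
k=1 load: inc=0.200000, refl=0.200000·0.714286=0.1429; V=0.000000+0.200000+0.142857=0.3429
k=2 src: inc=0.142857, refl=0.142857·0.600000=0.0857; V=0.200000+0.142857+0.085714=0.4286
k=3 load: inc=0.085714, refl=0.085714·0.714286=0.0612; V=0.342857+0.085714+0.061224=0.4898
k=4 src: inc=0.061224, refl=0.061224·0.600000=0.0367; V=0.428571+0.061224+0.036735=0.5265
k=5 load: inc=0.036735, refl=0.036735·0.714286=0.0262; V=0.489796+0.036735+0.026239=0.5528
k=6 src: inc=0.026239, refl=0.026239·0.600000=0.0157; V=0.526531+0.026239+0.015743=0.5685

0 0 source 0.2000
1 5 load 0.3429
2 10 source 0.4286
3 15 load 0.4898
4 20 source 0.5265
5 25 load 0.5528
6 30 source 0.5685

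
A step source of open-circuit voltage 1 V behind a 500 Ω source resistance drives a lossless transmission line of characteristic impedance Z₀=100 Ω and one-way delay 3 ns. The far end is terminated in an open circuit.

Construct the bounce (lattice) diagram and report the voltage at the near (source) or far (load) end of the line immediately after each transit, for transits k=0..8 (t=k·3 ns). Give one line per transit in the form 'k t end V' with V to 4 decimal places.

Γ_L=1.000000, Γ_S=0.666667; launch V₁=1·100/600=0.166667
k=0 src: V=0.1667
k=1 load: inc=0.166667, refl=0.166667·1.000000=0.1667; V=0.000000+0.166667+0.166667=0.3333
k=2 src: inc=0.166667, refl=0.166667·0.666667=0.1111; V=0.166667+0.166667+0.111111=0.4444
k=3 load: inc=0.111111, refl=0.111111·1.000000=0.1111; V=0.333333+0.111111+0.111111=0.5556
k=4 src: inc=0.111111, refl=0.111111·0.666667=0.0741; V=0.444444+0.111111+0.074074=0.6296
k=5 load: inc=0.074074, refl=0.074074·1.000000=0.0741; V=0.555556+0.074074+0.074074=0.7037
k=6 src: inc=0.074074, refl=0.074074·0.666667=0.0494; V=0.629630+0.074074+0.049383=0.7531
k=7 load: inc=0.049383, refl=0.049383·1.000000=0.0494; V=0.703704+0.049383+0.049383=0.8025
k=8 src: inc=0.049383, refl=0.049383·0.666667=0.0329; V=0.753086+0.049383+0.032922=0.8354

0 0 source 0.1667
1 3 load 0.3333
2 6 source 0.4444
3 9 load 0.5556
4 12 source 0.6296
5 15 load 0.7037
6 18 source 0.7531
7 21 load 0.8025
8 24 source 0.8354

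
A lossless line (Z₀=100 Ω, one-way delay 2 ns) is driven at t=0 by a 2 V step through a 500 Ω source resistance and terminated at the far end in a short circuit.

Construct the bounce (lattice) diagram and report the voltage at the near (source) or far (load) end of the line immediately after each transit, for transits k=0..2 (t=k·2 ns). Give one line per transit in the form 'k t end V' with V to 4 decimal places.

0 0 source 0.3333
1 2 load 0.0000
2 4 source -0.2222

Γ_L=-1.000000, Γ_S=0.666667; launch V₁=2·100/600=0.333333
k=0 src: V=0.3333
k=1 load: inc=0.333333, refl=0.333333·-1.000000=-0.3333; V=0.000000+0.333333+-0.333333=0.0000
k=2 src: inc=-0.333333, refl=-0.333333·0.666667=-0.2222; V=0.333333+-0.333333+-0.222222=-0.2222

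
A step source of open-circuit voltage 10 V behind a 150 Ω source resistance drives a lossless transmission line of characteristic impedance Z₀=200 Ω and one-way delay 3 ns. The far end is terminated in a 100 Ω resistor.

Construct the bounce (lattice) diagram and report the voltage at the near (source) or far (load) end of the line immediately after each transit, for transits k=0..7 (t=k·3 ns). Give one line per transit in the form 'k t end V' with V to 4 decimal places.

0 0 source 5.7143
1 3 load 3.8095
2 6 source 4.0816
3 9 load 3.9909
4 12 source 4.0039
5 15 load 3.9996
6 18 source 4.0002
7 21 load 4.0000

Γ_L=-0.333333, Γ_S=-0.142857; launch V₁=10·200/350=5.714286
k=0 src: V=5.7143
k=1 load: inc=5.714286, refl=5.714286·-0.333333=-1.9048; V=0.000000+5.714286+-1.904762=3.8095
k=2 src: inc=-1.904762, refl=-1.904762·-0.142857=0.2721; V=5.714286+-1.904762+0.272109=4.0816
k=3 load: inc=0.272109, refl=0.272109·-0.333333=-0.0907; V=3.809524+0.272109+-0.090703=3.9909
k=4 src: inc=-0.090703, refl=-0.090703·-0.142857=0.0130; V=4.081633+-0.090703+0.012958=4.0039
k=5 load: inc=0.012958, refl=0.012958·-0.333333=-0.0043; V=3.990930+0.012958+-0.004319=3.9996
k=6 src: inc=-0.004319, refl=-0.004319·-0.142857=0.0006; V=4.003887+-0.004319+0.000617=4.0002
k=7 load: inc=0.000617, refl=0.000617·-0.333333=-0.0002; V=3.999568+0.000617+-0.000206=4.0000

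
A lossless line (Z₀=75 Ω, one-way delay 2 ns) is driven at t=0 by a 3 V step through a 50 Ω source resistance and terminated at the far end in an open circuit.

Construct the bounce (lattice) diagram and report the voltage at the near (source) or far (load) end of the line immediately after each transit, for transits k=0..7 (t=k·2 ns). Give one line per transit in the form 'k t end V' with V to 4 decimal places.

Γ_L=1.000000, Γ_S=-0.200000; launch V₁=3·75/125=1.800000
k=0 src: V=1.8000
k=1 load: inc=1.800000, refl=1.800000·1.000000=1.8000; V=0.000000+1.800000+1.800000=3.6000
k=2 src: inc=1.800000, refl=1.800000·-0.200000=-0.3600; V=1.800000+1.800000+-0.360000=3.2400
k=3 load: inc=-0.360000, refl=-0.360000·1.000000=-0.3600; V=3.600000+-0.360000+-0.360000=2.8800
k=4 src: inc=-0.360000, refl=-0.360000·-0.200000=0.0720; V=3.240000+-0.360000+0.072000=2.9520
k=5 load: inc=0.072000, refl=0.072000·1.000000=0.0720; V=2.880000+0.072000+0.072000=3.0240
k=6 src: inc=0.072000, refl=0.072000·-0.200000=-0.0144; V=2.952000+0.072000+-0.014400=3.0096
k=7 load: inc=-0.014400, refl=-0.014400·1.000000=-0.0144; V=3.024000+-0.014400+-0.014400=2.9952

0 0 source 1.8000
1 2 load 3.6000
2 4 source 3.2400
3 6 load 2.8800
4 8 source 2.9520
5 10 load 3.0240
6 12 source 3.0096
7 14 load 2.9952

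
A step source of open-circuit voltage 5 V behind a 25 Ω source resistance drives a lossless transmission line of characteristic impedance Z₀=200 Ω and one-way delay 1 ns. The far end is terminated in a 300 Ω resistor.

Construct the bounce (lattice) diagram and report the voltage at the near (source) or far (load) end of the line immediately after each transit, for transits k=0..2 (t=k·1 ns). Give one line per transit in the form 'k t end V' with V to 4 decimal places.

0 0 source 4.4444
1 1 load 5.3333
2 2 source 4.6420

Γ_L=0.200000, Γ_S=-0.777778; launch V₁=5·200/225=4.444444
k=0 src: V=4.4444
k=1 load: inc=4.444444, refl=4.444444·0.200000=0.8889; V=0.000000+4.444444+0.888889=5.3333
k=2 src: inc=0.888889, refl=0.888889·-0.777778=-0.6914; V=4.444444+0.888889+-0.691358=4.6420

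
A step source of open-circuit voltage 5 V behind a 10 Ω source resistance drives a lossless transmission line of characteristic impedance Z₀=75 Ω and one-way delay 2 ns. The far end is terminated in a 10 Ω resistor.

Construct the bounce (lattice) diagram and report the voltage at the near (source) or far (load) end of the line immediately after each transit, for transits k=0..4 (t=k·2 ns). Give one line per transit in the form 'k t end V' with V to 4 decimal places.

Γ_L=-0.764706, Γ_S=-0.764706; launch V₁=5·75/85=4.411765
k=0 src: V=4.4118
k=1 load: inc=4.411765, refl=4.411765·-0.764706=-3.3737; V=0.000000+4.411765+-3.373702=1.0381
k=2 src: inc=-3.373702, refl=-3.373702·-0.764706=2.5799; V=4.411765+-3.373702+2.579890=3.6180
k=3 load: inc=2.579890, refl=2.579890·-0.764706=-1.9729; V=1.038062+2.579890+-1.972857=1.6451
k=4 src: inc=-1.972857, refl=-1.972857·-0.764706=1.5087; V=3.617952+-1.972857+1.508655=3.1538

0 0 source 4.4118
1 2 load 1.0381
2 4 source 3.6180
3 6 load 1.6451
4 8 source 3.1538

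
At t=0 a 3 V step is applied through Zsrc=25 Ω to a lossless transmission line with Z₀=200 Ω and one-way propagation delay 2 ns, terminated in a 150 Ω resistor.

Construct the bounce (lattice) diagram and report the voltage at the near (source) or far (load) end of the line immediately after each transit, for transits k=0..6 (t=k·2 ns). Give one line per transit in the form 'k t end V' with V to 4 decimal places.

0 0 source 2.6667
1 2 load 2.2857
2 4 source 2.5820
3 6 load 2.5397
4 8 source 2.5726
5 10 load 2.5679
6 12 source 2.5716

Γ_L=-0.142857, Γ_S=-0.777778; launch V₁=3·200/225=2.666667
k=0 src: V=2.6667
k=1 load: inc=2.666667, refl=2.666667·-0.142857=-0.3810; V=0.000000+2.666667+-0.380952=2.2857
k=2 src: inc=-0.380952, refl=-0.380952·-0.777778=0.2963; V=2.666667+-0.380952+0.296296=2.5820
k=3 load: inc=0.296296, refl=0.296296·-0.142857=-0.0423; V=2.285714+0.296296+-0.042328=2.5397
k=4 src: inc=-0.042328, refl=-0.042328·-0.777778=0.0329; V=2.582011+-0.042328+0.032922=2.5726
k=5 load: inc=0.032922, refl=0.032922·-0.142857=-0.0047; V=2.539683+0.032922+-0.004703=2.5679
k=6 src: inc=-0.004703, refl=-0.004703·-0.777778=0.0037; V=2.572604+-0.004703+0.003658=2.5716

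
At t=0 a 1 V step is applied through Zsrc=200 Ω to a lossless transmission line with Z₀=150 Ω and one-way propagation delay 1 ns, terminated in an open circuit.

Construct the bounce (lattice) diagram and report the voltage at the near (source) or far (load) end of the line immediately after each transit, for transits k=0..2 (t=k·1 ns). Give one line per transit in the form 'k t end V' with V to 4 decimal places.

0 0 source 0.4286
1 1 load 0.8571
2 2 source 0.9184

Γ_L=1.000000, Γ_S=0.142857; launch V₁=1·150/350=0.428571
k=0 src: V=0.4286
k=1 load: inc=0.428571, refl=0.428571·1.000000=0.4286; V=0.000000+0.428571+0.428571=0.8571
k=2 src: inc=0.428571, refl=0.428571·0.142857=0.0612; V=0.428571+0.428571+0.061224=0.9184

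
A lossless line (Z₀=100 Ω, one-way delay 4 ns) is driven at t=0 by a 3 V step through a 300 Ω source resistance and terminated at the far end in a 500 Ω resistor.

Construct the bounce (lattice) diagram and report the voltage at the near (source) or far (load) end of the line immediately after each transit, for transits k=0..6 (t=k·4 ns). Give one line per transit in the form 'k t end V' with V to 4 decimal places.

Γ_L=0.666667, Γ_S=0.500000; launch V₁=3·100/400=0.750000
k=0 src: V=0.7500
k=1 load: inc=0.750000, refl=0.750000·0.666667=0.5000; V=0.000000+0.750000+0.500000=1.2500
k=2 src: inc=0.500000, refl=0.500000·0.500000=0.2500; V=0.750000+0.500000+0.250000=1.5000
k=3 load: inc=0.250000, refl=0.250000·0.666667=0.1667; V=1.250000+0.250000+0.166667=1.6667
k=4 src: inc=0.166667, refl=0.166667·0.500000=0.0833; V=1.500000+0.166667+0.083333=1.7500
k=5 load: inc=0.083333, refl=0.083333·0.666667=0.0556; V=1.666667+0.083333+0.055556=1.8056
k=6 src: inc=0.055556, refl=0.055556·0.500000=0.0278; V=1.750000+0.055556+0.027778=1.8333

0 0 source 0.7500
1 4 load 1.2500
2 8 source 1.5000
3 12 load 1.6667
4 16 source 1.7500
5 20 load 1.8056
6 24 source 1.8333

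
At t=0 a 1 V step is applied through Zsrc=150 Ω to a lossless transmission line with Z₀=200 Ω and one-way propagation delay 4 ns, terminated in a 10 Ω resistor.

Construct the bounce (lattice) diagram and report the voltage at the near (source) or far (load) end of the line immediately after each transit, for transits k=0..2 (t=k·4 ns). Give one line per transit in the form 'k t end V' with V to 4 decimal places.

0 0 source 0.5714
1 4 load 0.0544
2 8 source 0.1283

Γ_L=-0.904762, Γ_S=-0.142857; launch V₁=1·200/350=0.571429
k=0 src: V=0.5714
k=1 load: inc=0.571429, refl=0.571429·-0.904762=-0.5170; V=0.000000+0.571429+-0.517007=0.0544
k=2 src: inc=-0.517007, refl=-0.517007·-0.142857=0.0739; V=0.571429+-0.517007+0.073858=0.1283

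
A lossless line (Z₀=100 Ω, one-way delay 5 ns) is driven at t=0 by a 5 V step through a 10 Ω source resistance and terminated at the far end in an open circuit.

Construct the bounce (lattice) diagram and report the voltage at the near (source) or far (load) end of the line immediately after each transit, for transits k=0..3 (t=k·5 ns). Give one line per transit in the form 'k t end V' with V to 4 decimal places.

0 0 source 4.5455
1 5 load 9.0909
2 10 source 5.3719
3 15 load 1.6529

Γ_L=1.000000, Γ_S=-0.818182; launch V₁=5·100/110=4.545455
k=0 src: V=4.5455
k=1 load: inc=4.545455, refl=4.545455·1.000000=4.5455; V=0.000000+4.545455+4.545455=9.0909
k=2 src: inc=4.545455, refl=4.545455·-0.818182=-3.7190; V=4.545455+4.545455+-3.719008=5.3719
k=3 load: inc=-3.719008, refl=-3.719008·1.000000=-3.7190; V=9.090909+-3.719008+-3.719008=1.6529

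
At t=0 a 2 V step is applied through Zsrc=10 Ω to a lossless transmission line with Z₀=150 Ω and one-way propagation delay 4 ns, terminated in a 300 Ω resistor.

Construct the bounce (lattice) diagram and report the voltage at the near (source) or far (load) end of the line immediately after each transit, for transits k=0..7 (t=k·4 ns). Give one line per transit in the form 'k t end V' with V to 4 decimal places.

0 0 source 1.8750
1 4 load 2.5000
2 8 source 1.9531
3 12 load 1.7708
4 16 source 1.9303
5 20 load 1.9835
6 24 source 1.9370
7 28 load 1.9215

Γ_L=0.333333, Γ_S=-0.875000; launch V₁=2·150/160=1.875000
k=0 src: V=1.8750
k=1 load: inc=1.875000, refl=1.875000·0.333333=0.6250; V=0.000000+1.875000+0.625000=2.5000
k=2 src: inc=0.625000, refl=0.625000·-0.875000=-0.5469; V=1.875000+0.625000+-0.546875=1.9531
k=3 load: inc=-0.546875, refl=-0.546875·0.333333=-0.1823; V=2.500000+-0.546875+-0.182292=1.7708
k=4 src: inc=-0.182292, refl=-0.182292·-0.875000=0.1595; V=1.953125+-0.182292+0.159505=1.9303
k=5 load: inc=0.159505, refl=0.159505·0.333333=0.0532; V=1.770833+0.159505+0.053168=1.9835
k=6 src: inc=0.053168, refl=0.053168·-0.875000=-0.0465; V=1.930339+0.053168+-0.046522=1.9370
k=7 load: inc=-0.046522, refl=-0.046522·0.333333=-0.0155; V=1.983507+-0.046522+-0.015507=1.9215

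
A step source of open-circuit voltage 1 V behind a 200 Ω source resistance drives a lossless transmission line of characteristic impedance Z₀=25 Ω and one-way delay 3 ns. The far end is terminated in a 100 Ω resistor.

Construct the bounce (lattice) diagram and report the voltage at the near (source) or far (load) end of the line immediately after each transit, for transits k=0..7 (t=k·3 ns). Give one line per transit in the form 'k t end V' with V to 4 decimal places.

0 0 source 0.1111
1 3 load 0.1778
2 6 source 0.2296
3 9 load 0.2607
4 12 source 0.2849
5 15 load 0.2995
6 18 source 0.3107
7 21 load 0.3175

Γ_L=0.600000, Γ_S=0.777778; launch V₁=1·25/225=0.111111
k=0 src: V=0.1111
k=1 load: inc=0.111111, refl=0.111111·0.600000=0.0667; V=0.000000+0.111111+0.066667=0.1778
k=2 src: inc=0.066667, refl=0.066667·0.777778=0.0519; V=0.111111+0.066667+0.051852=0.2296
k=3 load: inc=0.051852, refl=0.051852·0.600000=0.0311; V=0.177778+0.051852+0.031111=0.2607
k=4 src: inc=0.031111, refl=0.031111·0.777778=0.0242; V=0.229630+0.031111+0.024198=0.2849
k=5 load: inc=0.024198, refl=0.024198·0.600000=0.0145; V=0.260741+0.024198+0.014519=0.2995
k=6 src: inc=0.014519, refl=0.014519·0.777778=0.0113; V=0.284938+0.014519+0.011292=0.3107
k=7 load: inc=0.011292, refl=0.011292·0.600000=0.0068; V=0.299457+0.011292+0.006775=0.3175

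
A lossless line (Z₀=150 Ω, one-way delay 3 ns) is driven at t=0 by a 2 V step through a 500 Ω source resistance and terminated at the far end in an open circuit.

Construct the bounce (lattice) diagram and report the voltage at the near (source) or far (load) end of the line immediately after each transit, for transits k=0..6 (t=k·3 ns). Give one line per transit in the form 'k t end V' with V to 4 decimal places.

0 0 source 0.4615
1 3 load 0.9231
2 6 source 1.1716
3 9 load 1.4201
4 12 source 1.5539
5 15 load 1.6878
6 18 source 1.7598

Γ_L=1.000000, Γ_S=0.538462; launch V₁=2·150/650=0.461538
k=0 src: V=0.4615
k=1 load: inc=0.461538, refl=0.461538·1.000000=0.4615; V=0.000000+0.461538+0.461538=0.9231
k=2 src: inc=0.461538, refl=0.461538·0.538462=0.2485; V=0.461538+0.461538+0.248521=1.1716
k=3 load: inc=0.248521, refl=0.248521·1.000000=0.2485; V=0.923077+0.248521+0.248521=1.4201
k=4 src: inc=0.248521, refl=0.248521·0.538462=0.1338; V=1.171598+0.248521+0.133819=1.5539
k=5 load: inc=0.133819, refl=0.133819·1.000000=0.1338; V=1.420118+0.133819+0.133819=1.6878
k=6 src: inc=0.133819, refl=0.133819·0.538462=0.0721; V=1.553937+0.133819+0.072056=1.7598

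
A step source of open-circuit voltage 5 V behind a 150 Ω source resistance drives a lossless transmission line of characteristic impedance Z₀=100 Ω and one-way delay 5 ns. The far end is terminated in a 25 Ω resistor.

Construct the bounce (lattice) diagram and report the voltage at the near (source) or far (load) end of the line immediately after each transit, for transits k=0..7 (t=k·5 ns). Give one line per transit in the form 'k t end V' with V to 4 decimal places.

Γ_L=-0.600000, Γ_S=0.200000; launch V₁=5·100/250=2.000000
k=0 src: V=2.0000
k=1 load: inc=2.000000, refl=2.000000·-0.600000=-1.2000; V=0.000000+2.000000+-1.200000=0.8000
k=2 src: inc=-1.200000, refl=-1.200000·0.200000=-0.2400; V=2.000000+-1.200000+-0.240000=0.5600
k=3 load: inc=-0.240000, refl=-0.240000·-0.600000=0.1440; V=0.800000+-0.240000+0.144000=0.7040
k=4 src: inc=0.144000, refl=0.144000·0.200000=0.0288; V=0.560000+0.144000+0.028800=0.7328
k=5 load: inc=0.028800, refl=0.028800·-0.600000=-0.0173; V=0.704000+0.028800+-0.017280=0.7155
k=6 src: inc=-0.017280, refl=-0.017280·0.200000=-0.0035; V=0.732800+-0.017280+-0.003456=0.7121
k=7 load: inc=-0.003456, refl=-0.003456·-0.600000=0.0021; V=0.715520+-0.003456+0.002074=0.7141

0 0 source 2.0000
1 5 load 0.8000
2 10 source 0.5600
3 15 load 0.7040
4 20 source 0.7328
5 25 load 0.7155
6 30 source 0.7121
7 35 load 0.7141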